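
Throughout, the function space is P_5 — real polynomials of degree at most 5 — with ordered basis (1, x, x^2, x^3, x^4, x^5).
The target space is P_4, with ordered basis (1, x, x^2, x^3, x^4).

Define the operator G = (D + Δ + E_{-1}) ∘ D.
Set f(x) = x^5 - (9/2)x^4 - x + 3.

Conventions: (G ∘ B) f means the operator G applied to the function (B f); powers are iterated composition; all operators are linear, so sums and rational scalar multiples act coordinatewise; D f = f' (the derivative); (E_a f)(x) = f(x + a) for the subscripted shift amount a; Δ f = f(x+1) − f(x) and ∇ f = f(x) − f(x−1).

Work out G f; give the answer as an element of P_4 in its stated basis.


D f = 5x^4 - 18x^3 - 1
D D f = 20x^3 - 54x^2
Δ D f = 20x^3 - 24x^2 - 34x - 13
E_{-1} D f = 5x^4 - 38x^3 + 84x^2 - 74x + 22
(D + Δ + E_{-1}) D f = 5x^4 + 2x^3 + 6x^2 - 108x + 9

g(x) = 5x^4 + 2x^3 + 6x^2 - 108x + 9


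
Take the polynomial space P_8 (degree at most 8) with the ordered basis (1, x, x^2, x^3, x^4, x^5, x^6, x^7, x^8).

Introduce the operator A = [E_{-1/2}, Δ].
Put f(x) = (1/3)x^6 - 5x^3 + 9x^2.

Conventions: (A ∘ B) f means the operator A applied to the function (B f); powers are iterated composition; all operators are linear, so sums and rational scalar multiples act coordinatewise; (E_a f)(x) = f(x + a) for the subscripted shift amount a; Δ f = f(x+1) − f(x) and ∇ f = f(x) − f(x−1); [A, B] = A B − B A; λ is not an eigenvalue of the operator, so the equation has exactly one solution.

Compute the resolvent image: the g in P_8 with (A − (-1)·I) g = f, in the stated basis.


g(x) = (1/3)x^6 - 5x^3 + 9x^2

write g with unknown coordinates in the stated basis and equate coefficients in (A − (-1)·I) g = f
solving from the highest basis element down gives g = (1/3)x^6 - 5x^3 + 9x^2
check: A g = 0
so A g − (-1)·g = (1/3)x^6 - 5x^3 + 9x^2 = f ✓


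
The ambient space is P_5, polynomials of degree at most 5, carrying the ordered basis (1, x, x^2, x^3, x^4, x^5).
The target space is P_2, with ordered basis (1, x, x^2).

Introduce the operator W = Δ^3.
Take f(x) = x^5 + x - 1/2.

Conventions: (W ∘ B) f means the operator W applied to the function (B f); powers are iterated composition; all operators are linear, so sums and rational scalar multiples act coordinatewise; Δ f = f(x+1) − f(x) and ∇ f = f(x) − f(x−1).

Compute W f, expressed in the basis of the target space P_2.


Δ f = 5x^4 + 10x^3 + 10x^2 + 5x + 2
Δ Δ f = 20x^3 + 60x^2 + 70x + 30
Δ Δ Δ f = 60x^2 + 180x + 150

the result is g(x) = 60x^2 + 180x + 150


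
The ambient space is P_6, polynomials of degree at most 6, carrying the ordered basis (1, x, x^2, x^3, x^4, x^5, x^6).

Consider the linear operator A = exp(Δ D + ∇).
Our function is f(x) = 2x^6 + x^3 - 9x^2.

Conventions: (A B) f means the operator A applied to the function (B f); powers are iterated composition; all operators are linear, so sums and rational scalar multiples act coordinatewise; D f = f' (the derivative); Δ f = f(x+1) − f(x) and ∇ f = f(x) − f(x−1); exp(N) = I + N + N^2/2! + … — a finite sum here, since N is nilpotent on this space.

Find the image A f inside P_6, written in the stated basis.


order-1 term: 12x^5 + 30x^4 + 160x^3 + 93x^2 + 57x + 5
order-2 term: 30x^4 + 120x^3 + 570x^2 + 663x + 476
order-3 term: 40x^3 + 180x^2 + 660x + 601
order-4 term: 30x^2 + 120x + 250
order-5 term: 12x + 30
order-6 term: 2
the series for exp(Δ D + ∇) f terminates at order 6
exp(Δ D + ∇) f = 2x^6 + 12x^5 + 60x^4 + 321x^3 + 864x^2 + 1512x + 1364

the result is g(x) = 2x^6 + 12x^5 + 60x^4 + 321x^3 + 864x^2 + 1512x + 1364


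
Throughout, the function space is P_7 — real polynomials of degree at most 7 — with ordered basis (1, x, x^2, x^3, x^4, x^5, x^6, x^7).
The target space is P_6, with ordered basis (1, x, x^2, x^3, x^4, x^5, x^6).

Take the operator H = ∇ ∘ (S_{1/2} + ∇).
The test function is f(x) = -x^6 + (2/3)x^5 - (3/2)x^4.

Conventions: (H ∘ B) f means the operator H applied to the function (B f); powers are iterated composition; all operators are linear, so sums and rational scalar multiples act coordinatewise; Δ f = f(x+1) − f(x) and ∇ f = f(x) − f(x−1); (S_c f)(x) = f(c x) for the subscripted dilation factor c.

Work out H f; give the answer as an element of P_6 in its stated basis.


S_{1/2} f = -(1/64)x^6 + (1/48)x^5 - (3/32)x^4
∇ f = -6x^5 + (55/3)x^4 - (98/3)x^3 + (92/3)x^2 - (46/3)x + 19/6
(S_{1/2} + ∇) f = -(1/64)x^6 - (287/48)x^5 + (1751/96)x^4 - (98/3)x^3 + (92/3)x^2 - (46/3)x + 19/6
∇ (S_{1/2} + ∇) f = -(3/32)x^5 - (5695/192)x^4 + (2119/16)x^3 - (51263/192)x^2 + (8387/32)x - 19751/192

the result is g(x) = -(3/32)x^5 - (5695/192)x^4 + (2119/16)x^3 - (51263/192)x^2 + (8387/32)x - 19751/192


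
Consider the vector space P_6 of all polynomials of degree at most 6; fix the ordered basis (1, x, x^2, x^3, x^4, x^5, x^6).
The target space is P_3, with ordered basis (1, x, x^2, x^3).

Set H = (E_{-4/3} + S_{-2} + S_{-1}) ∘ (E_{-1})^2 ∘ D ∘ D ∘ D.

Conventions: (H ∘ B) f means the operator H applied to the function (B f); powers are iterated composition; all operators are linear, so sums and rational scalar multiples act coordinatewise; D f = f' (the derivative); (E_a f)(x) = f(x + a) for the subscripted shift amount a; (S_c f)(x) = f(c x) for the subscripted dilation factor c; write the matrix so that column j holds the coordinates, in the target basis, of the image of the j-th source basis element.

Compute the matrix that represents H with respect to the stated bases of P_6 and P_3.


the matrix is [[0, 0, 0, 18, -176, 3440/3, -57280/9]; [0, 0, 0, 0, -48, 320, -320]; [0, 0, 0, 0, 0, 360, -4800]; [0, 0, 0, 0, 0, 0, -960]] (rows listed top to bottom)

image of 1: 0
image of x: 0
image of x^2: 0
image of x^3: 18
image of x^4: -48x - 176
image of x^5: 360x^2 + 320x + 3440/3
image of x^6: -960x^3 - 4800x^2 - 320x - 57280/9
each image's coordinates form column j of the matrix


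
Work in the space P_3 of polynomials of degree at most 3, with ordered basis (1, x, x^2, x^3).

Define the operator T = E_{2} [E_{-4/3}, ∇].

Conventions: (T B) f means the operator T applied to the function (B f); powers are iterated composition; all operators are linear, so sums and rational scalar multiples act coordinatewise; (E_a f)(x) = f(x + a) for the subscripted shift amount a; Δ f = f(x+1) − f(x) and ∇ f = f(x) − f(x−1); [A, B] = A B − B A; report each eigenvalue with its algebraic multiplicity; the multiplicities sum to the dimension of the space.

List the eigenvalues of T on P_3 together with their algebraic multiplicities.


λ = 0 (multiplicity 4)

image of 1: 0
image of x: 0
image of x^2: 0
image of x^3: 0
the matrix is upper triangular; its diagonal is (0, 0, 0, 0)
for a triangular matrix the eigenvalues are the diagonal entries, with algebraic multiplicity their repetition count


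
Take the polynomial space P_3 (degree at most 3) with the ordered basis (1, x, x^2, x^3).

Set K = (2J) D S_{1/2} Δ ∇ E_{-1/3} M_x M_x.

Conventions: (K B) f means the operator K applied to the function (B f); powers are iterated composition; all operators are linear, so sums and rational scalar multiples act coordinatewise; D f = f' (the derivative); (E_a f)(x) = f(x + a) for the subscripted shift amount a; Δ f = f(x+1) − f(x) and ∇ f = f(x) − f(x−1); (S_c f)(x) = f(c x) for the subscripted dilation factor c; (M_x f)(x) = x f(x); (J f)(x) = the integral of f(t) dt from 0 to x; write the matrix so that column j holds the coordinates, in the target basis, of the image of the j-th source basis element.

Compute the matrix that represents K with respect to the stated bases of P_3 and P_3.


the matrix is [[0, 0, 0, 0]; [0, 6, -8, 50/3]; [0, 0, 6, -10]; [0, 0, 0, 5]] (rows listed top to bottom)

image of 1: 0
image of x: 6x
image of x^2: 6x^2 - 8x
image of x^3: 5x^3 - 10x^2 + (50/3)x
each image's coordinates form column j of the matrix


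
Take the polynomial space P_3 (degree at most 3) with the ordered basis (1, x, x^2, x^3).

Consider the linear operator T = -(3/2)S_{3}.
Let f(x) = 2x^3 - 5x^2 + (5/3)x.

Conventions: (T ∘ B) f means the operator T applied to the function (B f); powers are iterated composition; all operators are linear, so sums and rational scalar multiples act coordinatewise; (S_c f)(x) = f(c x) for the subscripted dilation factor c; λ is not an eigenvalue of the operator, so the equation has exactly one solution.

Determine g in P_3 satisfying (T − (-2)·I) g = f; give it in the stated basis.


write g with unknown coordinates in the stated basis and equate coefficients in (T − (-2)·I) g = f
solving from the highest basis element down gives g = -(4/77)x^3 + (10/23)x^2 - (2/3)x
check: T g = (162/77)x^3 - (135/23)x^2 + 3x
so T g − (-2)·g = 2x^3 - 5x^2 + (5/3)x = f ✓

the result is g(x) = -(4/77)x^3 + (10/23)x^2 - (2/3)x


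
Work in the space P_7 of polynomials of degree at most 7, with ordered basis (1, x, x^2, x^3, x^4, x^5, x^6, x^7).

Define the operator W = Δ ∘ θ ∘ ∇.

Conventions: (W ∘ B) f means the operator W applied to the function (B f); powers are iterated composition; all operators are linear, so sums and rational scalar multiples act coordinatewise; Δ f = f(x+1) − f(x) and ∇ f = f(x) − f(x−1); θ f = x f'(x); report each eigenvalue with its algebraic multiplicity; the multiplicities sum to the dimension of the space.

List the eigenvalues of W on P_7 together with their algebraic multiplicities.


image of 1: 0
image of x: 0
image of x^2: 2
image of x^3: 12x + 3
image of x^4: 36x^2 + 12x + 4
image of x^5: 80x^3 + 30x^2 + 30x + 5
image of x^6: 150x^4 + 60x^3 + 120x^2 + 30x + 6
image of x^7: 252x^5 + 105x^4 + 350x^3 + 105x^2 + 56x + 7
the matrix is upper triangular; its diagonal is (0, 0, 0, 0, 0, 0, 0, 0)
for a triangular matrix the eigenvalues are the diagonal entries, with algebraic multiplicity their repetition count

λ = 0 (multiplicity 8)


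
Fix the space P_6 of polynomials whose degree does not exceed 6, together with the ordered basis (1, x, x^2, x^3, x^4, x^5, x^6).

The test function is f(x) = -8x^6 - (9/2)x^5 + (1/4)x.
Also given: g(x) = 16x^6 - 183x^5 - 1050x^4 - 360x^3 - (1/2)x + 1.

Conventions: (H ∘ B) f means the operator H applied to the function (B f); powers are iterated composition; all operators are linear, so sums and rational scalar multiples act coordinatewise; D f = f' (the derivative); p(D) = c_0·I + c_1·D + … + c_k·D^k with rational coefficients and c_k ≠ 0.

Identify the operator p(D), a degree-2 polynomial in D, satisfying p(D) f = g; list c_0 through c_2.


c_0 = -2, c_1 = 4, c_2 = 4

D^0 f = -8x^6 - (9/2)x^5 + (1/4)x
D^1 f = -48x^5 - (45/2)x^4 + 1/4
D^2 f = -240x^4 - 90x^3
matching coefficients of g against c_0 f + c_1 Df + … from the top degree down determines the c_i
solution: c_0 = -2, c_1 = 4, c_2 = 4


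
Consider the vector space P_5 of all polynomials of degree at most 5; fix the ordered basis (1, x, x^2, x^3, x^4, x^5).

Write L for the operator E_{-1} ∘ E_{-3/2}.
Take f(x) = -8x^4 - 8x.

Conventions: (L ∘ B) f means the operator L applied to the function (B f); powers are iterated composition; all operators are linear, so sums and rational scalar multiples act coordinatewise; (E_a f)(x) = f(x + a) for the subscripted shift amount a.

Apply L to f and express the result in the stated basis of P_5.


the image equals g(x) = -8x^4 + 80x^3 - 300x^2 + 492x - 585/2

E_{-3/2} f = -8x^4 + 48x^3 - 108x^2 + 100x - 57/2
E_{-1} E_{-3/2} f = -8x^4 + 80x^3 - 300x^2 + 492x - 585/2


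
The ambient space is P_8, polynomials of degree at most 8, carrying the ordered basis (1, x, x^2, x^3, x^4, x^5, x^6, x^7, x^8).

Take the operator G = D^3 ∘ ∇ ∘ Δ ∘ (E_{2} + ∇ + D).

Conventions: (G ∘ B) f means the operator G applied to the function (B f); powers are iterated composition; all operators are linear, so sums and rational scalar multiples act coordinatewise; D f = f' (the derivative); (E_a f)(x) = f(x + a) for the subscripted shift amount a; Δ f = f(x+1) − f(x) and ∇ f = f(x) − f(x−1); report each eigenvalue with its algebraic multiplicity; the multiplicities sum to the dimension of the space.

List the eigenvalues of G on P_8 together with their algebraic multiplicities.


λ = 0 (multiplicity 9)

image of 1: 0
image of x: 0
image of x^2: 0
image of x^3: 0
image of x^4: 0
image of x^5: 120
image of x^6: 720x + 2880
image of x^7: 2520x^2 + 20160x + 7980
image of x^8: 6720x^3 + 80640x^2 + 63840x + 73920
the matrix is upper triangular; its diagonal is (0, 0, 0, 0, 0, 0, 0, 0, 0)
for a triangular matrix the eigenvalues are the diagonal entries, with algebraic multiplicity their repetition count


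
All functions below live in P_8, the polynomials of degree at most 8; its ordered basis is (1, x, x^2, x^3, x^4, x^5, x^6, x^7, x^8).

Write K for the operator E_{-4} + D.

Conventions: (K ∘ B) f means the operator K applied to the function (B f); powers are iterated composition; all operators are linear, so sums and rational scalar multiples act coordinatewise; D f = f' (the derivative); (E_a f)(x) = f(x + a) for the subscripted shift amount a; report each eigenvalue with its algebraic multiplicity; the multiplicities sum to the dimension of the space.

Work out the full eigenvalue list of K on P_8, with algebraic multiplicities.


image of 1: 1
image of x: x - 3
image of x^2: x^2 - 6x + 16
image of x^3: x^3 - 9x^2 + 48x - 64
image of x^4: x^4 - 12x^3 + 96x^2 - 256x + 256
image of x^5: x^5 - 15x^4 + 160x^3 - 640x^2 + 1280x - 1024
image of x^6: x^6 - 18x^5 + 240x^4 - 1280x^3 + 3840x^2 - 6144x + 4096
image of x^7: x^7 - 21x^6 + 336x^5 - 2240x^4 + 8960x^3 - 21504x^2 + 28672x - 16384
image of x^8: x^8 - 24x^7 + 448x^6 - 3584x^5 + 17920x^4 - 57344x^3 + 114688x^2 - 131072x + 65536
the matrix is upper triangular; its diagonal is (1, 1, 1, 1, 1, 1, 1, 1, 1)
for a triangular matrix the eigenvalues are the diagonal entries, with algebraic multiplicity their repetition count

λ = 1 (multiplicity 9)


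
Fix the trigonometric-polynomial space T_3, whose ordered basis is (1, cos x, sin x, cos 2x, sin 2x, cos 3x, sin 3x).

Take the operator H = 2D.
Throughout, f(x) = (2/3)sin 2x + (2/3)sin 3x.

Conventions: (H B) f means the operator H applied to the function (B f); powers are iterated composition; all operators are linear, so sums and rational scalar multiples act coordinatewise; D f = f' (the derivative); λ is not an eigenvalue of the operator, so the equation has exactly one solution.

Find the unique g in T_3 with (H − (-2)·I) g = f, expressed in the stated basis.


write g with unknown coordinates in the stated basis and equate coefficients in (H − (-2)·I) g = f
solving from the highest basis element down gives g = -(2/15)cos 2x + (1/15)sin 2x - (1/10)cos 3x + (1/30)sin 3x
check: H g = (4/15)cos 2x + (8/15)sin 2x + (1/5)cos 3x + (3/5)sin 3x
so H g − (-2)·g = (2/3)sin 2x + (2/3)sin 3x = f ✓

the result is g(x) = -(2/15)cos 2x + (1/15)sin 2x - (1/10)cos 3x + (1/30)sin 3x


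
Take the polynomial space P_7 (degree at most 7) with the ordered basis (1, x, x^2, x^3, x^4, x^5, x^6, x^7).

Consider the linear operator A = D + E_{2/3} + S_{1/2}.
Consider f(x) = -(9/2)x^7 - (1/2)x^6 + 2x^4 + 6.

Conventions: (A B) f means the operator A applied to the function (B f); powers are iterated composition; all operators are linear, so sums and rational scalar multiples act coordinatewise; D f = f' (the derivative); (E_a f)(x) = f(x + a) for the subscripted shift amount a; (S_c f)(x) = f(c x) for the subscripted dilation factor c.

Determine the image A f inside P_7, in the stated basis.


D f = -(63/2)x^6 - 3x^5 + 8x^3
E_{2/3} f = -(9/2)x^7 - (43/2)x^6 - 44x^5 - 48x^4 - (776/27)x^3 - (232/27)x^2 - (64/81)x + 4438/729
S_{1/2} f = -(9/256)x^7 - (1/128)x^6 + (1/8)x^4 + 6
(D + E_{2/3} + S_{1/2}) f = -(1161/256)x^7 - (6785/128)x^6 - 47x^5 - (383/8)x^4 - (560/27)x^3 - (232/27)x^2 - (64/81)x + 8812/729

g(x) = -(1161/256)x^7 - (6785/128)x^6 - 47x^5 - (383/8)x^4 - (560/27)x^3 - (232/27)x^2 - (64/81)x + 8812/729


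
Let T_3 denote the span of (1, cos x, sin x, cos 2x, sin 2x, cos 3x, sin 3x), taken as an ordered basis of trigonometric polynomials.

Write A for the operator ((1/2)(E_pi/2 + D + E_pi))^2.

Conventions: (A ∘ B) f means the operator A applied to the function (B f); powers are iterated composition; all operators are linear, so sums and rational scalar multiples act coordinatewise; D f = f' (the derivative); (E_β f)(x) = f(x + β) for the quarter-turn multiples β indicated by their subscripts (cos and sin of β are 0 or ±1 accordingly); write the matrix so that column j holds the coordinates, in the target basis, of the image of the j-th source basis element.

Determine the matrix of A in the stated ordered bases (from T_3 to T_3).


the matrix is [[1, 0, 0, 0, 0, 0, 0]; [0, -3/4, -1, 0, 0, 0, 0]; [0, 1, -3/4, 0, 0, 0, 0]; [0, 0, 0, -1, 0, 0, 0]; [0, 0, 0, 0, -1, 0, 0]; [0, 0, 0, 0, 0, -3/4, -1]; [0, 0, 0, 0, 0, 1, -3/4]] (rows listed top to bottom)

image of 1: 1
image of cos x: -(3/4)cos x + sin x
image of sin x: -cos x - (3/4)sin x
image of cos 2x: -cos 2x
image of sin 2x: -sin 2x
image of cos 3x: -(3/4)cos 3x + sin 3x
image of sin 3x: -cos 3x - (3/4)sin 3x
each image's coordinates form column j of the matrix


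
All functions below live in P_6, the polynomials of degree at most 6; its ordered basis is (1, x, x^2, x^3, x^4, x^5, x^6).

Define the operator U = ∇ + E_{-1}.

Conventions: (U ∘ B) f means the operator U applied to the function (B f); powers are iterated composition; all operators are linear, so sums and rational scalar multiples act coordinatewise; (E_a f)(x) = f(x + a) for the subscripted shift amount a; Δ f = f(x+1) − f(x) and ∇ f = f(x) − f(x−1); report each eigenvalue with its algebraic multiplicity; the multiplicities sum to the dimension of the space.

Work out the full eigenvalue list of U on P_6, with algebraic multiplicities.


λ = 1 (multiplicity 7)

image of 1: 1
image of x: x
image of x^2: x^2
image of x^3: x^3
image of x^4: x^4
image of x^5: x^5
image of x^6: x^6
the matrix is upper triangular; its diagonal is (1, 1, 1, 1, 1, 1, 1)
for a triangular matrix the eigenvalues are the diagonal entries, with algebraic multiplicity their repetition count


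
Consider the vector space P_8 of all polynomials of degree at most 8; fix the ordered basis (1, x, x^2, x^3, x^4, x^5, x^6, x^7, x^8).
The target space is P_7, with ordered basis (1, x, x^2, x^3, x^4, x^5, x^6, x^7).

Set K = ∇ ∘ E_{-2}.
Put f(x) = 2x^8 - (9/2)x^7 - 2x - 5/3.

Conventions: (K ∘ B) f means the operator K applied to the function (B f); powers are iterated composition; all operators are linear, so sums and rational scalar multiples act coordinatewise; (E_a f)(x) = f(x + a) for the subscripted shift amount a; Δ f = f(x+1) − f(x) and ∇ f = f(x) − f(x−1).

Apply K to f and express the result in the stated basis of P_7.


g(x) = 16x^7 - (623/2)x^6 + (5201/2)x^5 - (24185/2)x^4 + (67739/2)x^3 - (114359/2)x^2 + (107783/2)x - 43755/2

E_{-2} f = 2x^8 - (73/2)x^7 + 287x^6 - 1274x^5 + 3500x^4 - 6104x^3 + 6608x^2 - 4066x + 3271/3
∇ E_{-2} f = 16x^7 - (623/2)x^6 + (5201/2)x^5 - (24185/2)x^4 + (67739/2)x^3 - (114359/2)x^2 + (107783/2)x - 43755/2


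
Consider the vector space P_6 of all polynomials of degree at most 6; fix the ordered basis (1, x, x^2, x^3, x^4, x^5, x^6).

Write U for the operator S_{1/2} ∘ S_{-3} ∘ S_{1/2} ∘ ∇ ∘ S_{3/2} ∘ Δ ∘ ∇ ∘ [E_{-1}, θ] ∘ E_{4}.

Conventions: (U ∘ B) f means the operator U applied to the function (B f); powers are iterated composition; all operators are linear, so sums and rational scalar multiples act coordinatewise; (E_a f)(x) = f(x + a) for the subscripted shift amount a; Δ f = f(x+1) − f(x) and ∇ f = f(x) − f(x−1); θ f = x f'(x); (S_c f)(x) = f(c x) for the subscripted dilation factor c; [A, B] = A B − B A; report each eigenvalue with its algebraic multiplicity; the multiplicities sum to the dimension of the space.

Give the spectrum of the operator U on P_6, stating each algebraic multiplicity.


image of 1: 0
image of x: 0
image of x^2: 0
image of x^3: 0
image of x^4: -36
image of x^5: (405/2)x - 405
image of x^6: -(10935/16)x^2 + (10935/4)x - 2925
the matrix is upper triangular; its diagonal is (0, 0, 0, 0, 0, 0, 0)
for a triangular matrix the eigenvalues are the diagonal entries, with algebraic multiplicity their repetition count

λ = 0 (multiplicity 7)


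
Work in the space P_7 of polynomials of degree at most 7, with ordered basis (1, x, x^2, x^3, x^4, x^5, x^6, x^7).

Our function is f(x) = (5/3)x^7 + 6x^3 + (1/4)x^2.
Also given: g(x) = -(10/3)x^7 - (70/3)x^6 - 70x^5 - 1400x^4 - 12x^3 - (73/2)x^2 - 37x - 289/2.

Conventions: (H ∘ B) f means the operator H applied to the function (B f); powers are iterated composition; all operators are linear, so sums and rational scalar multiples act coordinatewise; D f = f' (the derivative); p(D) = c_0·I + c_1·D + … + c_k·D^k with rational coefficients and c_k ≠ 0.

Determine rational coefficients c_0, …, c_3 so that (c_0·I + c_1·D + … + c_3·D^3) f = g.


D^0 f = (5/3)x^7 + 6x^3 + (1/4)x^2
D^1 f = (35/3)x^6 + 18x^2 + (1/2)x
D^2 f = 70x^5 + 36x + 1/2
D^3 f = 350x^4 + 36
matching coefficients of g against c_0 f + c_1 Df + … from the top degree down determines the c_i
solution: c_0 = -2, c_1 = -2, c_2 = -1, c_3 = -4

p(D) = -2·I − 2·D − D^2 − 4·D^3, i.e. c_0 = -2, c_1 = -2, c_2 = -1, c_3 = -4


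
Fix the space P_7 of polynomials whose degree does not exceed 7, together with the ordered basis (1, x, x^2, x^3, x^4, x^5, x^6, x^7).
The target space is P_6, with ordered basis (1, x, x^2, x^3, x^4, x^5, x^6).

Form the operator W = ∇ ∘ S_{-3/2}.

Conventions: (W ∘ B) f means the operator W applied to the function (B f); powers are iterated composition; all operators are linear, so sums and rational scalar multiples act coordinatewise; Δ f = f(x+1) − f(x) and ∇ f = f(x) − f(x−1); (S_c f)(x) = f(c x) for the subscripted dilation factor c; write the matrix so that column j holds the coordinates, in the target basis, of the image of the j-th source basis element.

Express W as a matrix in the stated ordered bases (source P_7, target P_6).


the matrix is [[0, -3/2, -9/4, -27/8, -81/16, -243/32, -729/64, -2187/128]; [0, 0, 9/2, 81/8, 81/4, 1215/32, 2187/32, 15309/128]; [0, 0, 0, -81/8, -243/8, -1215/16, -10935/64, -45927/128]; [0, 0, 0, 0, 81/4, 1215/16, 3645/16, 76545/128]; [0, 0, 0, 0, 0, -1215/32, -10935/64, -76545/128]; [0, 0, 0, 0, 0, 0, 2187/32, 45927/128]; [0, 0, 0, 0, 0, 0, 0, -15309/128]] (rows listed top to bottom)

image of 1: 0
image of x: -3/2
image of x^2: (9/2)x - 9/4
image of x^3: -(81/8)x^2 + (81/8)x - 27/8
image of x^4: (81/4)x^3 - (243/8)x^2 + (81/4)x - 81/16
image of x^5: -(1215/32)x^4 + (1215/16)x^3 - (1215/16)x^2 + (1215/32)x - 243/32
image of x^6: (2187/32)x^5 - (10935/64)x^4 + (3645/16)x^3 - (10935/64)x^2 + (2187/32)x - 729/64
image of x^7: -(15309/128)x^6 + (45927/128)x^5 - (76545/128)x^4 + (76545/128)x^3 - (45927/128)x^2 + (15309/128)x - 2187/128
each image's coordinates form column j of the matrix


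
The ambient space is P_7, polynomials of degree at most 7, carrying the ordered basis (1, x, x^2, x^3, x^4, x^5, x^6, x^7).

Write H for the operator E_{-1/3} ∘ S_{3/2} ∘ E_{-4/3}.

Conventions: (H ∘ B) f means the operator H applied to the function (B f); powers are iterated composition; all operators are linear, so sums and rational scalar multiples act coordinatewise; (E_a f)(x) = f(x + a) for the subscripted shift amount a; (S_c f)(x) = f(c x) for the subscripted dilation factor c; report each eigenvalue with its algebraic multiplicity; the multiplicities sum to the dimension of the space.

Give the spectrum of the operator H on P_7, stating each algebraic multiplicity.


image of 1: 1
image of x: (3/2)x - 11/6
image of x^2: (9/4)x^2 - (11/2)x + 121/36
image of x^3: (27/8)x^3 - (99/8)x^2 + (121/8)x - 1331/216
image of x^4: (81/16)x^4 - (99/4)x^3 + (363/8)x^2 - (1331/36)x + 14641/1296
image of x^5: (243/32)x^5 - (1485/32)x^4 + (1815/16)x^3 - (6655/48)x^2 + (73205/864)x - 161051/7776
image of x^6: (729/64)x^6 - (2673/32)x^5 + (16335/64)x^4 - (6655/16)x^3 + (73205/192)x^2 - (161051/864)x + 1771561/46656
image of x^7: (2187/128)x^7 - (18711/128)x^6 + (68607/128)x^5 - (139755/128)x^4 + (512435/384)x^3 - (1127357/1152)x^2 + (12400927/31104)x - 19487171/279936
the matrix is upper triangular; its diagonal is (1, 3/2, 9/4, 27/8, 81/16, 243/32, 729/64, 2187/128)
for a triangular matrix the eigenvalues are the diagonal entries, with algebraic multiplicity their repetition count

λ = 1 (multiplicity 1), λ = 3/2 (multiplicity 1), λ = 9/4 (multiplicity 1), λ = 27/8 (multiplicity 1), λ = 81/16 (multiplicity 1), λ = 243/32 (multiplicity 1), λ = 729/64 (multiplicity 1), λ = 2187/128 (multiplicity 1)


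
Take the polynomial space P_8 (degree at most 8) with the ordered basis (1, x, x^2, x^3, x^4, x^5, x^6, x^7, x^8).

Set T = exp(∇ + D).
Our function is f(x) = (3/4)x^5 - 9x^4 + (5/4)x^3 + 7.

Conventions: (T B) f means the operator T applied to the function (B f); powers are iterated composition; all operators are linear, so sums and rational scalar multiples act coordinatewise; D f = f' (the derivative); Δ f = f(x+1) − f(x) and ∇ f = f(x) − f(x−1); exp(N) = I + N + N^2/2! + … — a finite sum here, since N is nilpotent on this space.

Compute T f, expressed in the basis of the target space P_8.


order-1 term: (15/2)x^4 - (159/2)x^3 + 69x^2 - (87/2)x + 11
order-2 term: 30x^3 - 261x^2 + (1089/4)x - 243/2
order-3 term: 60x^2 - 378x + 557/2
order-4 term: 60x - 204
order-5 term: 24
the series for exp(∇ + D) f terminates at order 5
exp(∇ + D) f = (3/4)x^5 - (3/2)x^4 - (193/4)x^3 - 132x^2 - (357/4)x - 5

g(x) = (3/4)x^5 - (3/2)x^4 - (193/4)x^3 - 132x^2 - (357/4)x - 5


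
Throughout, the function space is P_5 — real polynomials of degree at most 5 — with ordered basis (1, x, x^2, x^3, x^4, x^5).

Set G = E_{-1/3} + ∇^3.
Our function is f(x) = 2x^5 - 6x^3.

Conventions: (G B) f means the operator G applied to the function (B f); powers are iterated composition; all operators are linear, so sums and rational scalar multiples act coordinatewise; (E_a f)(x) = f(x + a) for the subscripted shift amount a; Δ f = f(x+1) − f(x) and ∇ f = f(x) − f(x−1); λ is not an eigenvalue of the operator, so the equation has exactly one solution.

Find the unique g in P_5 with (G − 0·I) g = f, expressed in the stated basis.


write g with unknown coordinates in the stated basis and equate coefficients in (G − 0·I) g = f
solving from the highest basis element down gives g = 2x^5 + (10/3)x^4 - (34/9)x^3 - (3382/27)x^2 + (16048/81)x - 18844/243
check: G g = 2x^5 - 6x^3
so G g − 0·g = 2x^5 - 6x^3 = f ✓

g(x) = 2x^5 + (10/3)x^4 - (34/9)x^3 - (3382/27)x^2 + (16048/81)x - 18844/243


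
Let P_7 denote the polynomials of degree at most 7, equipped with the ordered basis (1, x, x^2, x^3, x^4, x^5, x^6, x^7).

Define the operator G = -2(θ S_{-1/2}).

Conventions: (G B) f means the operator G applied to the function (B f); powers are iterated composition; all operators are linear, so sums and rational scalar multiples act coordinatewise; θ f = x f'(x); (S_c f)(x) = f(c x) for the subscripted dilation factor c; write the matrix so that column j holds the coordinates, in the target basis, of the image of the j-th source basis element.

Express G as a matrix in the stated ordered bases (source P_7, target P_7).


image of 1: 0
image of x: x
image of x^2: -x^2
image of x^3: (3/4)x^3
image of x^4: -(1/2)x^4
image of x^5: (5/16)x^5
image of x^6: -(3/16)x^6
image of x^7: (7/64)x^7
each image's coordinates form column j of the matrix

the matrix is [[0, 0, 0, 0, 0, 0, 0, 0]; [0, 1, 0, 0, 0, 0, 0, 0]; [0, 0, -1, 0, 0, 0, 0, 0]; [0, 0, 0, 3/4, 0, 0, 0, 0]; [0, 0, 0, 0, -1/2, 0, 0, 0]; [0, 0, 0, 0, 0, 5/16, 0, 0]; [0, 0, 0, 0, 0, 0, -3/16, 0]; [0, 0, 0, 0, 0, 0, 0, 7/64]] (rows listed top to bottom)


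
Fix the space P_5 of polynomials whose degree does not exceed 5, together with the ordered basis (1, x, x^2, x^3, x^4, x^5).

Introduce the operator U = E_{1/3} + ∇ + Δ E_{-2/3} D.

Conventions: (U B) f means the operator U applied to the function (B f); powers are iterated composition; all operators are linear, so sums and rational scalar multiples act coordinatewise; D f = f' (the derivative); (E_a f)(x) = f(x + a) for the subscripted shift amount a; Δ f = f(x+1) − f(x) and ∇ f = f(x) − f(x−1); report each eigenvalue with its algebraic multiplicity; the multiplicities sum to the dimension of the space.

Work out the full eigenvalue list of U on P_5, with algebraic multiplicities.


λ = 1 (multiplicity 6)

image of 1: 1
image of x: x + 4/3
image of x^2: x^2 + (8/3)x + 10/9
image of x^3: x^3 + 4x^2 + (10/3)x + 1/27
image of x^4: x^4 + (16/3)x^3 + (20/3)x^2 + (4/27)x + 28/81
image of x^5: x^5 + (20/3)x^4 + (100/9)x^3 + (10/27)x^2 + (140/81)x + 19/243
the matrix is upper triangular; its diagonal is (1, 1, 1, 1, 1, 1)
for a triangular matrix the eigenvalues are the diagonal entries, with algebraic multiplicity their repetition count


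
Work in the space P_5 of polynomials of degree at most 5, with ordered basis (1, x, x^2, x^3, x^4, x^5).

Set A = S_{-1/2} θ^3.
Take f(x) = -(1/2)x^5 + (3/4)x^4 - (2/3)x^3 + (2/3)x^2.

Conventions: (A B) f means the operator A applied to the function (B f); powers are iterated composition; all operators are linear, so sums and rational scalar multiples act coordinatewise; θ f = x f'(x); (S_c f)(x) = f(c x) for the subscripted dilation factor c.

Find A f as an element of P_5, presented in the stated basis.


the image equals g(x) = (125/64)x^5 + 3x^4 + (9/4)x^3 + (4/3)x^2

θ f = -(5/2)x^5 + 3x^4 - 2x^3 + (4/3)x^2
θ θ f = -(25/2)x^5 + 12x^4 - 6x^3 + (8/3)x^2
θ θ θ f = -(125/2)x^5 + 48x^4 - 18x^3 + (16/3)x^2
S_{-1/2} θ^3 f = (125/64)x^5 + 3x^4 + (9/4)x^3 + (4/3)x^2


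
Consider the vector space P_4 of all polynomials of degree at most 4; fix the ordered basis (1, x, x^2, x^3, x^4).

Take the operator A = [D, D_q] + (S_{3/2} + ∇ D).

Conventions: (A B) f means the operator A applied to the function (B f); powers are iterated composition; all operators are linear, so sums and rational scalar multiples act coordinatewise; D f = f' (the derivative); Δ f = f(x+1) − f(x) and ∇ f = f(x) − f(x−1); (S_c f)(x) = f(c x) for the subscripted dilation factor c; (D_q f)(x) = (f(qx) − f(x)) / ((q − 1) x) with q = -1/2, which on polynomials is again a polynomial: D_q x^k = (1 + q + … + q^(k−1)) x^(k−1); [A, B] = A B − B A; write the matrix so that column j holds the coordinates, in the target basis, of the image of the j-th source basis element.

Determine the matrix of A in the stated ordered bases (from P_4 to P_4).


image of 1: 1
image of x: (3/2)x
image of x^2: (9/4)x^2 + 1/2
image of x^3: (27/8)x^3 + 6x - 3
image of x^4: (81/16)x^4 + (87/8)x^2 - 12x + 4
each image's coordinates form column j of the matrix

the matrix is [[1, 0, 1/2, -3, 4]; [0, 3/2, 0, 6, -12]; [0, 0, 9/4, 0, 87/8]; [0, 0, 0, 27/8, 0]; [0, 0, 0, 0, 81/16]] (rows listed top to bottom)


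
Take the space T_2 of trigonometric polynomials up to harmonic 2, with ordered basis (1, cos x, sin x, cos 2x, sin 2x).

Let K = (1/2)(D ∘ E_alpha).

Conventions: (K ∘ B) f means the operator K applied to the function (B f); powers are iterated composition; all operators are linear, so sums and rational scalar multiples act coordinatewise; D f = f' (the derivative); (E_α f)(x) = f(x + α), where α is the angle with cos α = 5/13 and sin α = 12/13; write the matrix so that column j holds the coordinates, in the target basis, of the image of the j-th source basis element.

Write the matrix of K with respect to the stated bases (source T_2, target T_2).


the matrix is [[0, 0, 0, 0, 0]; [0, -6/13, 5/26, 0, 0]; [0, -5/26, -6/13, 0, 0]; [0, 0, 0, -120/169, -119/169]; [0, 0, 0, 119/169, -120/169]] (rows listed top to bottom)

image of 1: 0
image of cos x: -(6/13)cos x - (5/26)sin x
image of sin x: (5/26)cos x - (6/13)sin x
image of cos 2x: -(120/169)cos 2x + (119/169)sin 2x
image of sin 2x: -(119/169)cos 2x - (120/169)sin 2x
each image's coordinates form column j of the matrix


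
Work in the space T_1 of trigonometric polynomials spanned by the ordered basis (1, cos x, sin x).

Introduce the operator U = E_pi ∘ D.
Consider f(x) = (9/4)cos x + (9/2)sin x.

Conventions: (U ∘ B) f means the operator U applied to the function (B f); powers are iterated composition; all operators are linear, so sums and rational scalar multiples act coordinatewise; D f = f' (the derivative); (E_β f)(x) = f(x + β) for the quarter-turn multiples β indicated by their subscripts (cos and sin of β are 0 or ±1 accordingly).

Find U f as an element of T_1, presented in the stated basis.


the image equals g(x) = -(9/2)cos x + (9/4)sin x

D f = (9/2)cos x - (9/4)sin x
E_pi D f = -(9/2)cos x + (9/4)sin x


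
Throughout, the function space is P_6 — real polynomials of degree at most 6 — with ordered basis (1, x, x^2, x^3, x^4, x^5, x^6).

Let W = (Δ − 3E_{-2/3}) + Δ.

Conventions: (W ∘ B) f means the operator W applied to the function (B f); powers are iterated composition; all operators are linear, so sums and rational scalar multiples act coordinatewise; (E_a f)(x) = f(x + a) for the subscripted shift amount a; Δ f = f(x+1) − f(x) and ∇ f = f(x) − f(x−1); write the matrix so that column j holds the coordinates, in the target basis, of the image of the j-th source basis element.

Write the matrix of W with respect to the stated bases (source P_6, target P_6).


image of 1: -3
image of x: -3x + 4
image of x^2: -3x^2 + 8x + 2/3
image of x^3: -3x^3 + 12x^2 + 2x + 26/9
image of x^4: -3x^4 + 16x^3 + 4x^2 + (104/9)x + 38/27
image of x^5: -3x^5 + 20x^4 + (20/3)x^3 + (260/9)x^2 + (190/27)x + 194/81
image of x^6: -3x^6 + 24x^5 + 10x^4 + (520/9)x^3 + (190/9)x^2 + (388/27)x + 422/243
each image's coordinates form column j of the matrix

the matrix is [[-3, 4, 2/3, 26/9, 38/27, 194/81, 422/243]; [0, -3, 8, 2, 104/9, 190/27, 388/27]; [0, 0, -3, 12, 4, 260/9, 190/9]; [0, 0, 0, -3, 16, 20/3, 520/9]; [0, 0, 0, 0, -3, 20, 10]; [0, 0, 0, 0, 0, -3, 24]; [0, 0, 0, 0, 0, 0, -3]] (rows listed top to bottom)


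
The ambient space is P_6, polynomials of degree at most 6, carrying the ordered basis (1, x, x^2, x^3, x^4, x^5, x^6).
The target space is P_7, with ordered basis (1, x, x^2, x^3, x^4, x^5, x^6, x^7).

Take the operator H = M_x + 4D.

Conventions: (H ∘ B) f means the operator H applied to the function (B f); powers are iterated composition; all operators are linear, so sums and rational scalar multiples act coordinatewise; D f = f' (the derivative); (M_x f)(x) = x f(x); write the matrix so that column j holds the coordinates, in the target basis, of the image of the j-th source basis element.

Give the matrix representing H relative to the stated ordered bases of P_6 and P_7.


image of 1: x
image of x: x^2 + 4
image of x^2: x^3 + 8x
image of x^3: x^4 + 12x^2
image of x^4: x^5 + 16x^3
image of x^5: x^6 + 20x^4
image of x^6: x^7 + 24x^5
each image's coordinates form column j of the matrix

the matrix is [[0, 4, 0, 0, 0, 0, 0]; [1, 0, 8, 0, 0, 0, 0]; [0, 1, 0, 12, 0, 0, 0]; [0, 0, 1, 0, 16, 0, 0]; [0, 0, 0, 1, 0, 20, 0]; [0, 0, 0, 0, 1, 0, 24]; [0, 0, 0, 0, 0, 1, 0]; [0, 0, 0, 0, 0, 0, 1]] (rows listed top to bottom)


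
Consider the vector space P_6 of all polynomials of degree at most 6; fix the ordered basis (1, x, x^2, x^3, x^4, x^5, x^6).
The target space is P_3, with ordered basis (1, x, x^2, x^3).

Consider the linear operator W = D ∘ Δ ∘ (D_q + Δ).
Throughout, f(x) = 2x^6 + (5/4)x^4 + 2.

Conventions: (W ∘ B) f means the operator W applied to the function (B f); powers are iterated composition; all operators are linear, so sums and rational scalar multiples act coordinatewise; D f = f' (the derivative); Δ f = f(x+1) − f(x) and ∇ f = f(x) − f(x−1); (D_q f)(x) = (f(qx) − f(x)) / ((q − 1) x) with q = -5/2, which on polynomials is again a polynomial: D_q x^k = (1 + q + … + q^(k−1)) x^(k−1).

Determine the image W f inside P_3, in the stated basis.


D_q f = -(2223/16)x^5 - (435/32)x^3
Δ f = 12x^5 + 30x^4 + 45x^3 + (75/2)x^2 + 17x + 13/4
(D_q + Δ) f = -(2031/16)x^5 + 30x^4 + (1005/32)x^3 + (75/2)x^2 + 17x + 13/4
Δ (D_q + Δ) f = -(10155/16)x^4 - (9195/8)x^3 - (31845/32)x^2 - (11055/32)x - 353/32
D Δ (D_q + Δ) f = -(10155/4)x^3 - (27585/8)x^2 - (31845/16)x - 11055/32

the result is g(x) = -(10155/4)x^3 - (27585/8)x^2 - (31845/16)x - 11055/32


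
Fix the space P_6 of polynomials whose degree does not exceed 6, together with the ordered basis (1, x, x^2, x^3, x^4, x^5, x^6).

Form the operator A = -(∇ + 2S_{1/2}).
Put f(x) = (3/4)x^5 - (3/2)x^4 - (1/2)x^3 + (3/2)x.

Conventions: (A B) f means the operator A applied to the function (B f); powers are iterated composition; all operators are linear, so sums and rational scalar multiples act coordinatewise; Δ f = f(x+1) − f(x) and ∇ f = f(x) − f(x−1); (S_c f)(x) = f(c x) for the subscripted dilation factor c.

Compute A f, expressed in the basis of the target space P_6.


∇ f = (15/4)x^4 - (27/2)x^3 + 15x^2 - (33/4)x + 13/4
S_{1/2} f = (3/128)x^5 - (3/32)x^4 - (1/16)x^3 + (3/4)x
(2S_{1/2}) f = (3/64)x^5 - (3/16)x^4 - (1/8)x^3 + (3/2)x
(∇ + 2S_{1/2}) f = (3/64)x^5 + (57/16)x^4 - (109/8)x^3 + 15x^2 - (27/4)x + 13/4
(-(∇ + 2S_{1/2})) f = -(3/64)x^5 - (57/16)x^4 + (109/8)x^3 - 15x^2 + (27/4)x - 13/4

the result is g(x) = -(3/64)x^5 - (57/16)x^4 + (109/8)x^3 - 15x^2 + (27/4)x - 13/4


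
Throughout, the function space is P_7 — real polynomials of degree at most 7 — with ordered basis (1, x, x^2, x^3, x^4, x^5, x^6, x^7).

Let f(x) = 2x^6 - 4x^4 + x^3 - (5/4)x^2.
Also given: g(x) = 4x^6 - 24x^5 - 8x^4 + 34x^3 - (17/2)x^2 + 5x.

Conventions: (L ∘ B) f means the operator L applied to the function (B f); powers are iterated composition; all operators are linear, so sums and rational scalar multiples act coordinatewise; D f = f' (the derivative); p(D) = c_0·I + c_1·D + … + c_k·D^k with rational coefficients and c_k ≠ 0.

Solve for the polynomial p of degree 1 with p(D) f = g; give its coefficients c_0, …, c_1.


D^0 f = 2x^6 - 4x^4 + x^3 - (5/4)x^2
D^1 f = 12x^5 - 16x^3 + 3x^2 - (5/2)x
matching coefficients of g against c_0 f + c_1 Df + … from the top degree down determines the c_i
solution: c_0 = 2, c_1 = -2

p(D) = 2·I − 2·D, i.e. c_0 = 2, c_1 = -2


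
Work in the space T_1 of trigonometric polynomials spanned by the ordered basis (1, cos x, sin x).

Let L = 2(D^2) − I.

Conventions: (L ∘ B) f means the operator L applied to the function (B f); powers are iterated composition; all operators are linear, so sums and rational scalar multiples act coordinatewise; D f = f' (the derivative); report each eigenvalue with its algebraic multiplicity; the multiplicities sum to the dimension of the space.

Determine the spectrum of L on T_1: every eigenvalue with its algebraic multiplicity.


image of 1: -1
image of cos x: -3cos x
image of sin x: -3sin x
the matrix is diagonal; its diagonal is (-1, -3, -3)
for a triangular matrix the eigenvalues are the diagonal entries, with algebraic multiplicity their repetition count

λ = -3 (multiplicity 2), λ = -1 (multiplicity 1)


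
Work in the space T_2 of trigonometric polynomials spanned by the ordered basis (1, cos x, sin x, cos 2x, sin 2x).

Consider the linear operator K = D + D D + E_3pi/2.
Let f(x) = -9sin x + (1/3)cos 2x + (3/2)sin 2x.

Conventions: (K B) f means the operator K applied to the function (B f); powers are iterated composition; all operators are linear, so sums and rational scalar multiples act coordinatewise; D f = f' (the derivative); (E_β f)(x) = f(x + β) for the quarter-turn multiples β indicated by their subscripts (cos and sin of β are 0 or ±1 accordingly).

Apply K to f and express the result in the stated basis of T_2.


g(x) = 9sin x + (4/3)cos 2x - (49/6)sin 2x

D f = -9cos x + 3cos 2x - (2/3)sin 2x
D f = -9cos x + 3cos 2x - (2/3)sin 2x
D D f = 9sin x - (4/3)cos 2x - 6sin 2x
E_3pi/2 f = 9cos x - (1/3)cos 2x - (3/2)sin 2x
(D + D D + E_3pi/2) f = 9sin x + (4/3)cos 2x - (49/6)sin 2x


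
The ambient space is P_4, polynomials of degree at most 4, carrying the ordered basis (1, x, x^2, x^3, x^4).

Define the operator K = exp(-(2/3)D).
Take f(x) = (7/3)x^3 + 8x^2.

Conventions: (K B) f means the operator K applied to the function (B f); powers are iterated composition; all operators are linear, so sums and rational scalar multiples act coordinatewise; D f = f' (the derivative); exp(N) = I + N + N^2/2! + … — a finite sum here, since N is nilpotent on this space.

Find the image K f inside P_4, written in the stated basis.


the image equals g(x) = (7/3)x^3 + (10/3)x^2 - (68/9)x + 232/81

order-1 term: -(14/3)x^2 - (32/3)x
order-2 term: (28/9)x + 32/9
order-3 term: -56/81
the series for exp(-(2/3)D) f terminates at order 3
exp(-(2/3)D) f = (7/3)x^3 + (10/3)x^2 - (68/9)x + 232/81
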